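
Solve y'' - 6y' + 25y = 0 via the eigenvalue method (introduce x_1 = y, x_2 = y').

Let x_1 = y, x_2 = y'. Then x_1' = x_2 and x_2' = -25x_1 + 6x_2.
A = [[0,1],[-25,6]]; det(A-λI) = λ^2 - 6λ + 25.
Eigenvalues λ = 3 ± 4i.

y(t) = c_1e^(3t)cos(4t) + c_2e^(3t)sin(4t)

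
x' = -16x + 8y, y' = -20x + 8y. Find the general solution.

Coefficient matrix A = [[-16, 8], [-20, 8]].
Characteristic polynomial det(A - λI) = λ^2 + 8λ + 32 = 0.
Eigenvalues λ = -4 ± 4i (complex conjugate pair).
For λ=-4+4i: an eigenvector is (1,1) - i(-1,-2) = (1 + i, 1 + 2i).
A real fundamental pair from Re and Im of e^((-4+4i)t)v: X_1 = e^(-4t)(cos(4t)·(1,1) + sin(4t)·(-1,-2)), X_2 = e^(-4t)(sin(4t)·(1,1) - cos(4t)·(-1,-2)).
General solution: K_1X_1 + K_2X_2.

x(t) = -K_1e^(-4t)sin(4t) + K_1e^(-4t)cos(4t) + K_2e^(-4t)sin(4t) + K_2e^(-4t)cos(4t), y(t) = -2K_1e^(-4t)sin(4t) + K_1e^(-4t)cos(4t) + K_2e^(-4t)sin(4t) + 2K_2e^(-4t)cos(4t)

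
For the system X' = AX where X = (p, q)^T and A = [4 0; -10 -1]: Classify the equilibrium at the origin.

saddle

A = [[4,0],[-10,-1]]; det(A-λI) = λ^2 - 3λ - 4.
λ = 4, -1: opposite signs.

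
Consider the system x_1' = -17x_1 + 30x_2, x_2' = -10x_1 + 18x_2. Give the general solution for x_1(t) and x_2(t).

Coefficient matrix A = [[-17, 30], [-10, 18]].
Characteristic polynomial det(A - λI) = λ^2 - λ - 6 = 0.
Eigenvalues λ = -2, 3.
For λ=-2: (A-λI) row 1 is [-15, 30], so an eigenvector is (2, 1).
For λ=3: (A-λI) row 1 is [-20, 30], so an eigenvector is (-3, -2).
General solution: K_1e^(-2t)(2,1) + K_2e^(3t)(-3,-2).

x_1(t) = 2K_1e^(-2t) - 3K_2e^(3t), x_2(t) = K_1e^(-2t) - 2K_2e^(3t)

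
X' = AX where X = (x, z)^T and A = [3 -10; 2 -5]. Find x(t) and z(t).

x(t) = K_1e^(-t)sin(2t) - 2K_1e^(-t)cos(2t) - 2K_2e^(-t)sin(2t) - K_2e^(-t)cos(2t), z(t) = -K_1e^(-t)cos(2t) - K_2e^(-t)sin(2t)

Coefficient matrix A = [[3, -10], [2, -5]].
Characteristic polynomial det(A - λI) = λ^2 + 2λ + 5 = 0.
Eigenvalues λ = -1 ± 2i (complex conjugate pair).
For λ=-1+2i: an eigenvector is (-2,-1) - i(1,0) = (-2 - i, -1).
A real fundamental pair from Re and Im of e^((-1+2i)t)v: X_1 = e^(-t)(cos(2t)·(-2,-1) + sin(2t)·(1,0)), X_2 = e^(-t)(sin(2t)·(-2,-1) - cos(2t)·(1,0)).
General solution: K_1X_1 + K_2X_2.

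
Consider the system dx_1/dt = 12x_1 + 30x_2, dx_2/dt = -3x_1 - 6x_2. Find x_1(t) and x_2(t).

Coefficient matrix A = [[12, 30], [-3, -6]].
Characteristic polynomial det(A - λI) = λ^2 - 6λ + 18 = 0.
Eigenvalues λ = 3 ± 3i (complex conjugate pair).
For λ=3+3i: an eigenvector is (-3,1) - i(1,0) = (-3 - i, 1).
A real fundamental pair from Re and Im of e^((3+3i)t)v: X_1 = e^(3t)(cos(3t)·(-3,1) + sin(3t)·(1,0)), X_2 = e^(3t)(sin(3t)·(-3,1) - cos(3t)·(1,0)).
General solution: C_1X_1 + C_2X_2.

x_1(t) = C_1e^(3t)sin(3t) - 3C_1e^(3t)cos(3t) - 3C_2e^(3t)sin(3t) - C_2e^(3t)cos(3t), x_2(t) = C_1e^(3t)cos(3t) + C_2e^(3t)sin(3t)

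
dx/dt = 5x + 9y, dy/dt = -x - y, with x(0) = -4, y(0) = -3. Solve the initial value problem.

x(t) = -39te^(2t) - 4e^(2t), y(t) = 13te^(2t) - 3e^(2t)

Coefficient matrix A = [[5, 9], [-1, -1]].
Characteristic polynomial det(A - λI) = λ^2 - 4λ + 4 = 0.
Single eigenvalue λ = 2 with algebraic multiplicity 2.
Eigenvector v = (3,-1); generalized eigenvector w with (A-λI)w=v is (-2,1).
General solution: e^(2t)[C_1·v + C_2·(t·v + w)].
Applying x(0)=-4, y(0)=-3 gives C_1=-10, C_2=-13.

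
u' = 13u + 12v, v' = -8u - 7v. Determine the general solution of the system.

u(t) = -C_1e^(t) + 3C_2e^(5t), v(t) = C_1e^(t) - 2C_2e^(5t)

Coefficient matrix A = [[13, 12], [-8, -7]].
Characteristic polynomial det(A - λI) = λ^2 - 6λ + 5 = 0.
Eigenvalues λ = 1, 5.
For λ=1: (A-λI) row 1 is [12, 12], so an eigenvector is (-1, 1).
For λ=5: (A-λI) row 1 is [8, 12], so an eigenvector is (3, -2).
General solution: C_1e^(t)(-1,1) + C_2e^(5t)(3,-2).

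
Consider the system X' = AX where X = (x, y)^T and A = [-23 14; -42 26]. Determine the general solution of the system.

Coefficient matrix A = [[-23, 14], [-42, 26]].
Characteristic polynomial det(A - λI) = λ^2 - 3λ - 10 = 0.
Eigenvalues λ = 5, -2.
For λ=5: (A-λI) row 1 is [-28, 14], so an eigenvector is (1, 2).
For λ=-2: (A-λI) row 1 is [-21, 14], so an eigenvector is (2, 3).
General solution: c_1e^(5t)(1,2) + c_2e^(-2t)(2,3).

x(t) = c_1e^(5t) + 2c_2e^(-2t), y(t) = 2c_1e^(5t) + 3c_2e^(-2t)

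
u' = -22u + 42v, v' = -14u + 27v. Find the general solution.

Coefficient matrix A = [[-22, 42], [-14, 27]].
Characteristic polynomial det(A - λI) = λ^2 - 5λ - 6 = 0.
Eigenvalues λ = 6, -1.
For λ=6: (A-λI) row 1 is [-28, 42], so an eigenvector is (3, 2).
For λ=-1: (A-λI) row 1 is [-21, 42], so an eigenvector is (2, 1).
General solution: c_1e^(6t)(3,2) + c_2e^(-t)(2,1).

u(t) = 3c_1e^(6t) + 2c_2e^(-t), v(t) = 2c_1e^(6t) + c_2e^(-t)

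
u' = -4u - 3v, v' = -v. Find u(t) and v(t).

u(t) = K_1e^(-t) + K_2e^(-4t), v(t) = -K_1e^(-t)

Coefficient matrix A = [[-4, -3], [0, -1]].
Characteristic polynomial det(A - λI) = λ^2 + 5λ + 4 = 0.
Eigenvalues λ = -1, -4.
For λ=-1: (A-λI) row 1 is [-3, -3], so an eigenvector is (1, -1).
For λ=-4: (A-λI) row 1 is [0, -3], so an eigenvector is (1, 0).
General solution: K_1e^(-t)(1,-1) + K_2e^(-4t)(1,0).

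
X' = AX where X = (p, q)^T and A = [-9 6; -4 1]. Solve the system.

p(t) = -3C_1e^(-5t) + C_2e^(-3t), q(t) = -2C_1e^(-5t) + C_2e^(-3t)

Coefficient matrix A = [[-9, 6], [-4, 1]].
Characteristic polynomial det(A - λI) = λ^2 + 8λ + 15 = 0.
Eigenvalues λ = -5, -3.
For λ=-5: (A-λI) row 1 is [-4, 6], so an eigenvector is (-3, -2).
For λ=-3: (A-λI) row 1 is [-6, 6], so an eigenvector is (1, 1).
General solution: C_1e^(-5t)(-3,-2) + C_2e^(-3t)(1,1).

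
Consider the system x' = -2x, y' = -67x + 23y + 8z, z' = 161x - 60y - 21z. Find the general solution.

Coefficient matrix A = [[-2, 0, 0], [-67, 23, 8], [161, -60, -21]].
det(A - λI) = 0 gives eigenvalues λ = 3, -1, -2.
For λ=3: eigenvector (0,2,-5).
For λ=-1: eigenvector (0,1,-3).
For λ=-2: eigenvector (1,3,-1).
General solution: K_1e^(3t)(0,2,-5) + K_2e^(-t)(0,1,-3) + K_3e^(-2t)(1,3,-1).

x(t) = K_3e^(-2t), y(t) = 2K_1e^(3t) + K_2e^(-t) + 3K_3e^(-2t), z(t) = -5K_1e^(3t) - 3K_2e^(-t) - K_3e^(-2t)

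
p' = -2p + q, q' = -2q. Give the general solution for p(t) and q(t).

Coefficient matrix A = [[-2, 1], [0, -2]].
Characteristic polynomial det(A - λI) = λ^2 + 4λ + 4 = 0.
Single eigenvalue λ = -2 with algebraic multiplicity 2.
Eigenvector v = (-1,0); generalized eigenvector w with (A-λI)w=v is (-3,-1).
General solution: e^(-2t)[c_1·v + c_2·(t·v + w)].

p(t) = -c_1e^(-2t) - c_2te^(-2t) - 3c_2e^(-2t), q(t) = -c_2e^(-2t)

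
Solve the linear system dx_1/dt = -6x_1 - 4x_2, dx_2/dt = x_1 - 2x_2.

Coefficient matrix A = [[-6, -4], [1, -2]].
Characteristic polynomial det(A - λI) = λ^2 + 8λ + 16 = 0.
Single eigenvalue λ = -4 with algebraic multiplicity 2.
Eigenvector v = (-2,1); generalized eigenvector w with (A-λI)w=v is (-1,1).
General solution: e^(-4t)[K_1·v + K_2·(t·v + w)].

x_1(t) = -2K_1e^(-4t) - 2K_2te^(-4t) - K_2e^(-4t), x_2(t) = K_1e^(-4t) + K_2te^(-4t) + K_2e^(-4t)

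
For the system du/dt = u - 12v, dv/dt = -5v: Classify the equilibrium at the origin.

A = [[1,-12],[0,-5]]; det(A-λI) = λ^2 + 4λ - 5.
λ = 1, -5: opposite signs.

saddle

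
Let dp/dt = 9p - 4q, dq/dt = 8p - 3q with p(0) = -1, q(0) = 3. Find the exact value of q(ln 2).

-144

A = [[9,-4],[8,-3]]; eigenvalues λ = 1, 5.
Eigenvectors: (-1,-2) for λ=1, (-1,-1) for λ=5.
From the initial condition, c_1 = -4, c_2 = 5.
q(ln 2) = (-4)(2^1)(-2) + (5)(2^5)(-1) = -144.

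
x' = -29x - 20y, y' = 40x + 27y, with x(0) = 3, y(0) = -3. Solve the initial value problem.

Coefficient matrix A = [[-29, -20], [40, 27]].
Characteristic polynomial det(A - λI) = λ^2 + 2λ + 17 = 0.
Eigenvalues λ = -1 ± 4i (complex conjugate pair).
For λ=-1+4i: an eigenvector is (1,-1) - i(-2,3) = (1 + 2i, -1 - 3i).
A real fundamental pair from Re and Im of e^((-1+4i)t)v: X_1 = e^(-t)(cos(4t)·(1,-1) + sin(4t)·(-2,3)), X_2 = e^(-t)(sin(4t)·(1,-1) - cos(4t)·(-2,3)).
General solution: C_1X_1 + C_2X_2.
Applying x(0)=3, y(0)=-3 gives C_1=3, C_2=0.

x(t) = -6e^(-t)sin(4t) + 3e^(-t)cos(4t), y(t) = 9e^(-t)sin(4t) - 3e^(-t)cos(4t)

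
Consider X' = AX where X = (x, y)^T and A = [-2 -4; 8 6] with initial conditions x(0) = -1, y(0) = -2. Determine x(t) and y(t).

Coefficient matrix A = [[-2, -4], [8, 6]].
Characteristic polynomial det(A - λI) = λ^2 - 4λ + 20 = 0.
Eigenvalues λ = 2 ± 4i (complex conjugate pair).
For λ=2+4i: an eigenvector is (1,-1) - i(0,1) = (1, -1 - i).
A real fundamental pair from Re and Im of e^((2+4i)t)v: X_1 = e^(2t)(cos(4t)·(1,-1) + sin(4t)·(0,1)), X_2 = e^(2t)(sin(4t)·(1,-1) - cos(4t)·(0,1)).
General solution: c_1X_1 + c_2X_2.
Applying x(0)=-1, y(0)=-2 gives c_1=-1, c_2=3.

x(t) = 3e^(2t)sin(4t) - e^(2t)cos(4t), y(t) = -4e^(2t)sin(4t) - 2e^(2t)cos(4t)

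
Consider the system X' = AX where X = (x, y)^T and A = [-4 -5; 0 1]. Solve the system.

x(t) = -c_1e^(t) + c_2e^(-4t), y(t) = c_1e^(t)

Coefficient matrix A = [[-4, -5], [0, 1]].
Characteristic polynomial det(A - λI) = λ^2 + 3λ - 4 = 0.
Eigenvalues λ = 1, -4.
For λ=1: (A-λI) row 1 is [-5, -5], so an eigenvector is (-1, 1).
For λ=-4: (A-λI) row 1 is [0, -5], so an eigenvector is (1, 0).
General solution: c_1e^(t)(-1,1) + c_2e^(-4t)(1,0).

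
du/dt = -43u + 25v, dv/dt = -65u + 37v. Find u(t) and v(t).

u(t) = -C_1e^(-3t)sin(5t) + 2C_1e^(-3t)cos(5t) + 2C_2e^(-3t)sin(5t) + C_2e^(-3t)cos(5t), v(t) = -2C_1e^(-3t)sin(5t) + 3C_1e^(-3t)cos(5t) + 3C_2e^(-3t)sin(5t) + 2C_2e^(-3t)cos(5t)

Coefficient matrix A = [[-43, 25], [-65, 37]].
Characteristic polynomial det(A - λI) = λ^2 + 6λ + 34 = 0.
Eigenvalues λ = -3 ± 5i (complex conjugate pair).
For λ=-3+5i: an eigenvector is (2,3) - i(-1,-2) = (2 + i, 3 + 2i).
A real fundamental pair from Re and Im of e^((-3+5i)t)v: X_1 = e^(-3t)(cos(5t)·(2,3) + sin(5t)·(-1,-2)), X_2 = e^(-3t)(sin(5t)·(2,3) - cos(5t)·(-1,-2)).
General solution: C_1X_1 + C_2X_2.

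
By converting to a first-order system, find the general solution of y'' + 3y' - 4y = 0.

y(t) = K_1e^(t) + K_2e^(-4t)

Let x_1 = y, x_2 = y'. Then x_1' = x_2 and x_2' = 4x_1 - 3x_2.
A = [[0,1],[4,-3]]; det(A-λI) = λ^2 + 3λ - 4.
Eigenvalues λ = 1, -4 with eigenvectors (1,1), (1,-4).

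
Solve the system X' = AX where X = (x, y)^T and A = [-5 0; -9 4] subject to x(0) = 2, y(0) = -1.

x(t) = 2e^(-5t), y(t) = -3e^(4t) + 2e^(-5t)

Coefficient matrix A = [[-5, 0], [-9, 4]].
Characteristic polynomial det(A - λI) = λ^2 + λ - 20 = 0.
Eigenvalues λ = 4, -5.
For λ=4: (A-λI) row 1 is [-9, 0], so an eigenvector is (0, 1).
For λ=-5: (A-λI) row 2 is [-9, 9], so an eigenvector is (-1, -1).
General solution: C_1e^(4t)(0,1) + C_2e^(-5t)(-1,-1).
Applying x(0)=2, y(0)=-1 gives C_1=-3, C_2=-2.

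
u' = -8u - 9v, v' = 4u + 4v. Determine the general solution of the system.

Coefficient matrix A = [[-8, -9], [4, 4]].
Characteristic polynomial det(A - λI) = λ^2 + 4λ + 4 = 0.
Single eigenvalue λ = -2 with algebraic multiplicity 2.
Eigenvector v = (-3,2); generalized eigenvector w with (A-λI)w=v is (2,-1).
General solution: e^(-2t)[c_1·v + c_2·(t·v + w)].

u(t) = -3c_1e^(-2t) - 3c_2te^(-2t) + 2c_2e^(-2t), v(t) = 2c_1e^(-2t) + 2c_2te^(-2t) - c_2e^(-2t)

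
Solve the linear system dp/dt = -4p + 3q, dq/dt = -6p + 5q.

Coefficient matrix A = [[-4, 3], [-6, 5]].
Characteristic polynomial det(A - λI) = λ^2 - λ - 2 = 0.
Eigenvalues λ = -1, 2.
For λ=-1: (A-λI) row 1 is [-3, 3], so an eigenvector is (1, 1).
For λ=2: (A-λI) row 1 is [-6, 3], so an eigenvector is (-1, -2).
General solution: c_1e^(-t)(1,1) + c_2e^(2t)(-1,-2).

p(t) = c_1e^(-t) - c_2e^(2t), q(t) = c_1e^(-t) - 2c_2e^(2t)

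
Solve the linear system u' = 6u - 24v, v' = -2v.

Coefficient matrix A = [[6, -24], [0, -2]].
Characteristic polynomial det(A - λI) = λ^2 - 4λ - 12 = 0.
Eigenvalues λ = 6, -2.
For λ=6: (A-λI) row 1 is [0, -24], so an eigenvector is (1, 0).
For λ=-2: (A-λI) row 1 is [8, -24], so an eigenvector is (3, 1).
General solution: c_1e^(6t)(1,0) + c_2e^(-2t)(3,1).

u(t) = c_1e^(6t) + 3c_2e^(-2t), v(t) = c_2e^(-2t)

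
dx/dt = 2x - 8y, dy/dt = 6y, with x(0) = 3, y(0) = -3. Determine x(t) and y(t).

Coefficient matrix A = [[2, -8], [0, 6]].
Characteristic polynomial det(A - λI) = λ^2 - 8λ + 12 = 0.
Eigenvalues λ = 2, 6.
For λ=2: (A-λI) row 1 is [0, -8], so an eigenvector is (-1, 0).
For λ=6: (A-λI) row 1 is [-4, -8], so an eigenvector is (-2, 1).
General solution: C_1e^(2t)(-1,0) + C_2e^(6t)(-2,1).
Applying x(0)=3, y(0)=-3 gives C_1=3, C_2=-3.

x(t) = 6e^(6t) - 3e^(2t), y(t) = -3e^(6t)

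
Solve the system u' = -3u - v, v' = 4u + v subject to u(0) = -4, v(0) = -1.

u(t) = 9te^(-t) - 4e^(-t), v(t) = -18te^(-t) - e^(-t)

Coefficient matrix A = [[-3, -1], [4, 1]].
Characteristic polynomial det(A - λI) = λ^2 + 2λ + 1 = 0.
Single eigenvalue λ = -1 with algebraic multiplicity 2.
Eigenvector v = (1,-2); generalized eigenvector w with (A-λI)w=v is (-1,1).
General solution: e^(-t)[K_1·v + K_2·(t·v + w)].
Applying u(0)=-4, v(0)=-1 gives K_1=5, K_2=9.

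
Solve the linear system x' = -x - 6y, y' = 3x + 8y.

x(t) = -2c_1e^(2t) + c_2e^(5t), y(t) = c_1e^(2t) - c_2e^(5t)

Coefficient matrix A = [[-1, -6], [3, 8]].
Characteristic polynomial det(A - λI) = λ^2 - 7λ + 10 = 0.
Eigenvalues λ = 2, 5.
For λ=2: (A-λI) row 1 is [-3, -6], so an eigenvector is (-2, 1).
For λ=5: (A-λI) row 1 is [-6, -6], so an eigenvector is (1, -1).
General solution: c_1e^(2t)(-2,1) + c_2e^(5t)(1,-1).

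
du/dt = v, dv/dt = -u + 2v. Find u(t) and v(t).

Coefficient matrix A = [[0, 1], [-1, 2]].
Characteristic polynomial det(A - λI) = λ^2 - 2λ + 1 = 0.
Single eigenvalue λ = 1 with algebraic multiplicity 2.
Eigenvector v = (1,1); generalized eigenvector w with (A-λI)w=v is (-1,0).
General solution: e^(t)[C_1·v + C_2·(t·v + w)].

u(t) = C_1e^(t) + C_2te^(t) - C_2e^(t), v(t) = C_1e^(t) + C_2te^(t)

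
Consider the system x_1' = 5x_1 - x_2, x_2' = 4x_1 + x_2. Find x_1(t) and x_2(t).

x_1(t) = K_1e^(3t) + K_2te^(3t) + 2K_2e^(3t), x_2(t) = 2K_1e^(3t) + 2K_2te^(3t) + 3K_2e^(3t)

Coefficient matrix A = [[5, -1], [4, 1]].
Characteristic polynomial det(A - λI) = λ^2 - 6λ + 9 = 0.
Single eigenvalue λ = 3 with algebraic multiplicity 2.
Eigenvector v = (1,2); generalized eigenvector w with (A-λI)w=v is (2,3).
General solution: e^(3t)[K_1·v + K_2·(t·v + w)].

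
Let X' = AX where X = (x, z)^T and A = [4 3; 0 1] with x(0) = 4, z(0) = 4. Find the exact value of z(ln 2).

8

A = [[4,3],[0,1]]; eigenvalues λ = 1, 4.
Eigenvectors: (-1,1) for λ=1, (-1,0) for λ=4.
From the initial condition, c_1 = 4, c_2 = -8.
z(ln 2) = (4)(2^1)(1) + (-8)(2^4)(0) = 8.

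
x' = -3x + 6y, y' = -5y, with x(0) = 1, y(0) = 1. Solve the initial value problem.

Coefficient matrix A = [[-3, 6], [0, -5]].
Characteristic polynomial det(A - λI) = λ^2 + 8λ + 15 = 0.
Eigenvalues λ = -5, -3.
For λ=-5: (A-λI) row 1 is [2, 6], so an eigenvector is (3, -1).
For λ=-3: (A-λI) row 1 is [0, 6], so an eigenvector is (-1, 0).
General solution: K_1e^(-5t)(3,-1) + K_2e^(-3t)(-1,0).
Applying x(0)=1, y(0)=1 gives K_1=-1, K_2=-4.

x(t) = 4e^(-3t) - 3e^(-5t), y(t) = e^(-5t)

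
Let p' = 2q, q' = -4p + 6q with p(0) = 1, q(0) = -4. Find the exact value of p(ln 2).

-56

A = [[0,2],[-4,6]]; eigenvalues λ = 4, 2.
Eigenvectors: (1,2) for λ=4, (-1,-1) for λ=2.
From the initial condition, c_1 = -5, c_2 = -6.
p(ln 2) = (-5)(2^4)(1) + (-6)(2^2)(-1) = -56.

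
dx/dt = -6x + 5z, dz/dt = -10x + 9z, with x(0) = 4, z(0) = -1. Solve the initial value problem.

x(t) = -5e^(4t) + 9e^(-t), z(t) = -10e^(4t) + 9e^(-t)

Coefficient matrix A = [[-6, 5], [-10, 9]].
Characteristic polynomial det(A - λI) = λ^2 - 3λ - 4 = 0.
Eigenvalues λ = 4, -1.
For λ=4: (A-λI) row 1 is [-10, 5], so an eigenvector is (-1, -2).
For λ=-1: (A-λI) row 1 is [-5, 5], so an eigenvector is (1, 1).
General solution: c_1e^(4t)(-1,-2) + c_2e^(-t)(1,1).
Applying x(0)=4, z(0)=-1 gives c_1=5, c_2=9.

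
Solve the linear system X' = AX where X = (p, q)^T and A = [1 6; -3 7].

Coefficient matrix A = [[1, 6], [-3, 7]].
Characteristic polynomial det(A - λI) = λ^2 - 8λ + 25 = 0.
Eigenvalues λ = 4 ± 3i (complex conjugate pair).
For λ=4+3i: an eigenvector is (-1,0) - i(1,1) = (-1 - i, 0 - i).
A real fundamental pair from Re and Im of e^((4+3i)t)v: X_1 = e^(4t)(cos(3t)·(-1,0) + sin(3t)·(1,1)), X_2 = e^(4t)(sin(3t)·(-1,0) - cos(3t)·(1,1)).
General solution: C_1X_1 + C_2X_2.

p(t) = C_1e^(4t)sin(3t) - C_1e^(4t)cos(3t) - C_2e^(4t)sin(3t) - C_2e^(4t)cos(3t), q(t) = C_1e^(4t)sin(3t) - C_2e^(4t)cos(3t)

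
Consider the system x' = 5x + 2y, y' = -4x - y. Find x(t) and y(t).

Coefficient matrix A = [[5, 2], [-4, -1]].
Characteristic polynomial det(A - λI) = λ^2 - 4λ + 3 = 0.
Eigenvalues λ = 1, 3.
For λ=1: (A-λI) row 1 is [4, 2], so an eigenvector is (-1, 2).
For λ=3: (A-λI) row 1 is [2, 2], so an eigenvector is (1, -1).
General solution: c_1e^(t)(-1,2) + c_2e^(3t)(1,-1).

x(t) = -c_1e^(t) + c_2e^(3t), y(t) = 2c_1e^(t) - c_2e^(3t)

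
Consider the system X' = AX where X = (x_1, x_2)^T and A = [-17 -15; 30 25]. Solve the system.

x_1(t) = -c_1e^(4t)sin(3t) - 2c_1e^(4t)cos(3t) - 2c_2e^(4t)sin(3t) + c_2e^(4t)cos(3t), x_2(t) = c_1e^(4t)sin(3t) + 3c_1e^(4t)cos(3t) + 3c_2e^(4t)sin(3t) - c_2e^(4t)cos(3t)

Coefficient matrix A = [[-17, -15], [30, 25]].
Characteristic polynomial det(A - λI) = λ^2 - 8λ + 25 = 0.
Eigenvalues λ = 4 ± 3i (complex conjugate pair).
For λ=4+3i: an eigenvector is (-2,3) - i(-1,1) = (-2 + i, 3 - i).
A real fundamental pair from Re and Im of e^((4+3i)t)v: X_1 = e^(4t)(cos(3t)·(-2,3) + sin(3t)·(-1,1)), X_2 = e^(4t)(sin(3t)·(-2,3) - cos(3t)·(-1,1)).
General solution: c_1X_1 + c_2X_2.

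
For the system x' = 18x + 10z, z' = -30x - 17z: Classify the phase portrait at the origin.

saddle

A = [[18,10],[-30,-17]]; det(A-λI) = λ^2 - λ - 6.
λ = 3, -2: opposite signs.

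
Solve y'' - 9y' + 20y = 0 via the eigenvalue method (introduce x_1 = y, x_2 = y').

Let x_1 = y, x_2 = y'. Then x_1' = x_2 and x_2' = -20x_1 + 9x_2.
A = [[0,1],[-20,9]]; det(A-λI) = λ^2 - 9λ + 20.
Eigenvalues λ = 4, 5 with eigenvectors (1,4), (1,5).

y(t) = c_1e^(4t) + c_2e^(5t)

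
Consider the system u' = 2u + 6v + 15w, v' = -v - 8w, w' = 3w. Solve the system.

u(t) = -2C_1e^(-t) + C_2e^(2t) + 3C_3e^(3t), v(t) = C_1e^(-t) - 2C_3e^(3t), w(t) = C_3e^(3t)

Coefficient matrix A = [[2, 6, 15], [0, -1, -8], [0, 0, 3]].
det(A - λI) = 0 gives eigenvalues λ = -1, 2, 3.
For λ=-1: eigenvector (-2,1,0).
For λ=2: eigenvector (1,0,0).
For λ=3: eigenvector (3,-2,1).
General solution: C_1e^(-t)(-2,1,0) + C_2e^(2t)(1,0,0) + C_3e^(3t)(3,-2,1).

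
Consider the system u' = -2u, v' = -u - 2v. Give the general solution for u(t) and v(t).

Coefficient matrix A = [[-2, 0], [-1, -2]].
Characteristic polynomial det(A - λI) = λ^2 + 4λ + 4 = 0.
Single eigenvalue λ = -2 with algebraic multiplicity 2.
Eigenvector v = (0,1); generalized eigenvector w with (A-λI)w=v is (-1,1).
General solution: e^(-2t)[c_1·v + c_2·(t·v + w)].

u(t) = -c_2e^(-2t), v(t) = c_1e^(-2t) + c_2te^(-2t) + c_2e^(-2t)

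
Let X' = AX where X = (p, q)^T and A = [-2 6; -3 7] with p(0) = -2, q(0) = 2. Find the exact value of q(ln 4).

1520

A = [[-2,6],[-3,7]]; eigenvalues λ = 4, 1.
Eigenvectors: (-1,-1) for λ=4, (-2,-1) for λ=1.
From the initial condition, c_1 = -6, c_2 = 4.
q(ln 4) = (-6)(4^4)(-1) + (4)(4^1)(-1) = 1520.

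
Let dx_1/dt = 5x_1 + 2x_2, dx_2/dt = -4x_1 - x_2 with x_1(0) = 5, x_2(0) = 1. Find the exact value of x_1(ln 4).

A = [[5,2],[-4,-1]]; eigenvalues λ = 3, 1.
Eigenvectors: (1,-1) for λ=3, (-1,2) for λ=1.
From the initial condition, c_1 = 11, c_2 = 6.
x_1(ln 4) = (11)(4^3)(1) + (6)(4^1)(-1) = 680.

680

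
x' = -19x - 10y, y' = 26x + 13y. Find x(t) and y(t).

x(t) = 2C_1e^(-3t)sin(2t) + C_1e^(-3t)cos(2t) + C_2e^(-3t)sin(2t) - 2C_2e^(-3t)cos(2t), y(t) = -3C_1e^(-3t)sin(2t) - 2C_1e^(-3t)cos(2t) - 2C_2e^(-3t)sin(2t) + 3C_2e^(-3t)cos(2t)

Coefficient matrix A = [[-19, -10], [26, 13]].
Characteristic polynomial det(A - λI) = λ^2 + 6λ + 13 = 0.
Eigenvalues λ = -3 ± 2i (complex conjugate pair).
For λ=-3+2i: an eigenvector is (1,-2) - i(2,-3) = (1 - 2i, -2 + 3i).
A real fundamental pair from Re and Im of e^((-3+2i)t)v: X_1 = e^(-3t)(cos(2t)·(1,-2) + sin(2t)·(2,-3)), X_2 = e^(-3t)(sin(2t)·(1,-2) - cos(2t)·(2,-3)).
General solution: C_1X_1 + C_2X_2.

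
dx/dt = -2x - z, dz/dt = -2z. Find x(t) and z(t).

Coefficient matrix A = [[-2, -1], [0, -2]].
Characteristic polynomial det(A - λI) = λ^2 + 4λ + 4 = 0.
Single eigenvalue λ = -2 with algebraic multiplicity 2.
Eigenvector v = (1,0); generalized eigenvector w with (A-λI)w=v is (-1,-1).
General solution: e^(-2t)[K_1·v + K_2·(t·v + w)].

x(t) = K_1e^(-2t) + K_2te^(-2t) - K_2e^(-2t), z(t) = -K_2e^(-2t)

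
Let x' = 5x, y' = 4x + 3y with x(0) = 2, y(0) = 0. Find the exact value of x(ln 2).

64

A = [[5,0],[4,3]]; eigenvalues λ = 5, 3.
Eigenvectors: (-1,-2) for λ=5, (0,1) for λ=3.
From the initial condition, c_1 = -2, c_2 = -4.
x(ln 2) = (-2)(2^5)(-1) + (-4)(2^3)(0) = 64.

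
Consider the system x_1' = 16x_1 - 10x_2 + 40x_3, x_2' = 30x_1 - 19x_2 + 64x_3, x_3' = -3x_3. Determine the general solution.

Coefficient matrix A = [[16, -10, 40], [30, -19, 64], [0, 0, -3]].
det(A - λI) = 0 gives eigenvalues λ = -4, 1, -3.
For λ=-4: eigenvector (1,2,0).
For λ=1: eigenvector (-2,-3,0).
For λ=-3: eigenvector (0,4,1).
General solution: K_1e^(-4t)(1,2,0) + K_2e^(t)(-2,-3,0) + K_3e^(-3t)(0,4,1).

x_1(t) = K_1e^(-4t) - 2K_2e^(t), x_2(t) = 2K_1e^(-4t) - 3K_2e^(t) + 4K_3e^(-3t), x_3(t) = K_3e^(-3t)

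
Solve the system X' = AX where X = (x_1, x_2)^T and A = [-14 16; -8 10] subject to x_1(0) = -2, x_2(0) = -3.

x_1(t) = -4e^(2t) + 2e^(-6t), x_2(t) = -4e^(2t) + e^(-6t)

Coefficient matrix A = [[-14, 16], [-8, 10]].
Characteristic polynomial det(A - λI) = λ^2 + 4λ - 12 = 0.
Eigenvalues λ = -6, 2.
For λ=-6: (A-λI) row 1 is [-8, 16], so an eigenvector is (-2, -1).
For λ=2: (A-λI) row 1 is [-16, 16], so an eigenvector is (1, 1).
General solution: c_1e^(-6t)(-2,-1) + c_2e^(2t)(1,1).
Applying x_1(0)=-2, x_2(0)=-3 gives c_1=-1, c_2=-4.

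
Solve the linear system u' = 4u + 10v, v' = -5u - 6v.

u(t) = -c_1e^(-t)sin(5t) - c_1e^(-t)cos(5t) - c_2e^(-t)sin(5t) + c_2e^(-t)cos(5t), v(t) = c_1e^(-t)sin(5t) - c_2e^(-t)cos(5t)

Coefficient matrix A = [[4, 10], [-5, -6]].
Characteristic polynomial det(A - λI) = λ^2 + 2λ + 26 = 0.
Eigenvalues λ = -1 ± 5i (complex conjugate pair).
For λ=-1+5i: an eigenvector is (-1,0) - i(-1,1) = (-1 + i, 0 - i).
A real fundamental pair from Re and Im of e^((-1+5i)t)v: X_1 = e^(-t)(cos(5t)·(-1,0) + sin(5t)·(-1,1)), X_2 = e^(-t)(sin(5t)·(-1,0) - cos(5t)·(-1,1)).
General solution: c_1X_1 + c_2X_2.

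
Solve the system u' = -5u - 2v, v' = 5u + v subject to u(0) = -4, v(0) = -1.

u(t) = 14e^(-2t)sin(t) - 4e^(-2t)cos(t), v(t) = -23e^(-2t)sin(t) - e^(-2t)cos(t)

Coefficient matrix A = [[-5, -2], [5, 1]].
Characteristic polynomial det(A - λI) = λ^2 + 4λ + 5 = 0.
Eigenvalues λ = -2 ± i (complex conjugate pair).
For λ=-2+i: an eigenvector is (-1,1) - i(1,-2) = (-1 - i, 1 + 2i).
A real fundamental pair from Re and Im of e^((-2+i)t)v: X_1 = e^(-2t)(cos(t)·(-1,1) + sin(t)·(1,-2)), X_2 = e^(-2t)(sin(t)·(-1,1) - cos(t)·(1,-2)).
General solution: C_1X_1 + C_2X_2.
Applying u(0)=-4, v(0)=-1 gives C_1=9, C_2=-5.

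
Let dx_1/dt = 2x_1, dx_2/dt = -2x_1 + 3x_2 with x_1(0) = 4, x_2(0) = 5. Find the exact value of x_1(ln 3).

36

A = [[2,0],[-2,3]]; eigenvalues λ = 2, 3.
Eigenvectors: (1,2) for λ=2, (0,-1) for λ=3.
From the initial condition, c_1 = 4, c_2 = 3.
x_1(ln 3) = (4)(3^2)(1) + (3)(3^3)(0) = 36.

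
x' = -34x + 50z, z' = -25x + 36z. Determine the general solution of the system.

Coefficient matrix A = [[-34, 50], [-25, 36]].
Characteristic polynomial det(A - λI) = λ^2 - 2λ + 26 = 0.
Eigenvalues λ = 1 ± 5i (complex conjugate pair).
For λ=1+5i: an eigenvector is (-3,-2) - i(1,1) = (-3 - i, -2 - i).
A real fundamental pair from Re and Im of e^((1+5i)t)v: X_1 = e^(t)(cos(5t)·(-3,-2) + sin(5t)·(1,1)), X_2 = e^(t)(sin(5t)·(-3,-2) - cos(5t)·(1,1)).
General solution: c_1X_1 + c_2X_2.

x(t) = c_1e^(t)sin(5t) - 3c_1e^(t)cos(5t) - 3c_2e^(t)sin(5t) - c_2e^(t)cos(5t), z(t) = c_1e^(t)sin(5t) - 2c_1e^(t)cos(5t) - 2c_2e^(t)sin(5t) - c_2e^(t)cos(5t)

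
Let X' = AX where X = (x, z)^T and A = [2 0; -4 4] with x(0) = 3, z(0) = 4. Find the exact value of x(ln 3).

27

A = [[2,0],[-4,4]]; eigenvalues λ = 2, 4.
Eigenvectors: (1,2) for λ=2, (0,1) for λ=4.
From the initial condition, c_1 = 3, c_2 = -2.
x(ln 3) = (3)(3^2)(1) + (-2)(3^4)(0) = 27.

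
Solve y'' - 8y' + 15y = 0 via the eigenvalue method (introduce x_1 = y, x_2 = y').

y(t) = K_1e^(3t) + K_2e^(5t)

Let x_1 = y, x_2 = y'. Then x_1' = x_2 and x_2' = -15x_1 + 8x_2.
A = [[0,1],[-15,8]]; det(A-λI) = λ^2 - 8λ + 15.
Eigenvalues λ = 3, 5 with eigenvectors (1,3), (1,5).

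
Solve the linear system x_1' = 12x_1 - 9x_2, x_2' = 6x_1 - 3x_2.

x_1(t) = -3K_1e^(6t) - K_2e^(3t), x_2(t) = -2K_1e^(6t) - K_2e^(3t)

Coefficient matrix A = [[12, -9], [6, -3]].
Characteristic polynomial det(A - λI) = λ^2 - 9λ + 18 = 0.
Eigenvalues λ = 6, 3.
For λ=6: (A-λI) row 1 is [6, -9], so an eigenvector is (-3, -2).
For λ=3: (A-λI) row 1 is [9, -9], so an eigenvector is (-1, -1).
General solution: K_1e^(6t)(-3,-2) + K_2e^(3t)(-1,-1).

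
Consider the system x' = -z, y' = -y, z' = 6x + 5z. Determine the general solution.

x(t) = K_1e^(2t) - K_3e^(3t), y(t) = K_2e^(-t), z(t) = -2K_1e^(2t) + 3K_3e^(3t)

Coefficient matrix A = [[0, 0, -1], [0, -1, 0], [6, 0, 5]].
det(A - λI) = 0 gives eigenvalues λ = 2, -1, 3.
For λ=2: eigenvector (1,0,-2).
For λ=-1: eigenvector (0,1,0).
For λ=3: eigenvector (-1,0,3).
General solution: K_1e^(2t)(1,0,-2) + K_2e^(-t)(0,1,0) + K_3e^(3t)(-1,0,3).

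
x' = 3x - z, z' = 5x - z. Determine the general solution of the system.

Coefficient matrix A = [[3, -1], [5, -1]].
Characteristic polynomial det(A - λI) = λ^2 - 2λ + 2 = 0.
Eigenvalues λ = 1 ± i (complex conjugate pair).
For λ=1+i: an eigenvector is (0,-1) - i(1,2) = (0 - i, -1 - 2i).
A real fundamental pair from Re and Im of e^((1+i)t)v: X_1 = e^(t)(cos(t)·(0,-1) + sin(t)·(1,2)), X_2 = e^(t)(sin(t)·(0,-1) - cos(t)·(1,2)).
General solution: C_1X_1 + C_2X_2.

x(t) = C_1e^(t)sin(t) - C_2e^(t)cos(t), z(t) = 2C_1e^(t)sin(t) - C_1e^(t)cos(t) - C_2e^(t)sin(t) - 2C_2e^(t)cos(t)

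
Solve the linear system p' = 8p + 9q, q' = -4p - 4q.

Coefficient matrix A = [[8, 9], [-4, -4]].
Characteristic polynomial det(A - λI) = λ^2 - 4λ + 4 = 0.
Single eigenvalue λ = 2 with algebraic multiplicity 2.
Eigenvector v = (3,-2); generalized eigenvector w with (A-λI)w=v is (-1,1).
General solution: e^(2t)[c_1·v + c_2·(t·v + w)].

p(t) = 3c_1e^(2t) + 3c_2te^(2t) - c_2e^(2t), q(t) = -2c_1e^(2t) - 2c_2te^(2t) + c_2e^(2t)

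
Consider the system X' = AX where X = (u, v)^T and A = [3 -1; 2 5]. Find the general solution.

Coefficient matrix A = [[3, -1], [2, 5]].
Characteristic polynomial det(A - λI) = λ^2 - 8λ + 17 = 0.
Eigenvalues λ = 4 ± i (complex conjugate pair).
For λ=4+i: an eigenvector is (0,1) - i(-1,1) = (0 + i, 1 - i).
A real fundamental pair from Re and Im of e^((4+i)t)v: X_1 = e^(4t)(cos(t)·(0,1) + sin(t)·(-1,1)), X_2 = e^(4t)(sin(t)·(0,1) - cos(t)·(-1,1)).
General solution: c_1X_1 + c_2X_2.

u(t) = -c_1e^(4t)sin(t) + c_2e^(4t)cos(t), v(t) = c_1e^(4t)sin(t) + c_1e^(4t)cos(t) + c_2e^(4t)sin(t) - c_2e^(4t)cos(t)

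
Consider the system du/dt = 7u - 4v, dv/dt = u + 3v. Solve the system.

Coefficient matrix A = [[7, -4], [1, 3]].
Characteristic polynomial det(A - λI) = λ^2 - 10λ + 25 = 0.
Single eigenvalue λ = 5 with algebraic multiplicity 2.
Eigenvector v = (2,1); generalized eigenvector w with (A-λI)w=v is (1,0).
General solution: e^(5t)[c_1·v + c_2·(t·v + w)].

u(t) = 2c_1e^(5t) + 2c_2te^(5t) + c_2e^(5t), v(t) = c_1e^(5t) + c_2te^(5t)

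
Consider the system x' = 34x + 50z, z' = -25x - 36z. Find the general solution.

x(t) = C_1e^(-t)sin(5t) + 3C_1e^(-t)cos(5t) + 3C_2e^(-t)sin(5t) - C_2e^(-t)cos(5t), z(t) = -C_1e^(-t)sin(5t) - 2C_1e^(-t)cos(5t) - 2C_2e^(-t)sin(5t) + C_2e^(-t)cos(5t)

Coefficient matrix A = [[34, 50], [-25, -36]].
Characteristic polynomial det(A - λI) = λ^2 + 2λ + 26 = 0.
Eigenvalues λ = -1 ± 5i (complex conjugate pair).
For λ=-1+5i: an eigenvector is (3,-2) - i(1,-1) = (3 - i, -2 + i).
A real fundamental pair from Re and Im of e^((-1+5i)t)v: X_1 = e^(-t)(cos(5t)·(3,-2) + sin(5t)·(1,-1)), X_2 = e^(-t)(sin(5t)·(3,-2) - cos(5t)·(1,-1)).
General solution: C_1X_1 + C_2X_2.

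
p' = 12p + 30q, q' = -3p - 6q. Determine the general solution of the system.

p(t) = c_1e^(3t)sin(3t) - 3c_1e^(3t)cos(3t) - 3c_2e^(3t)sin(3t) - c_2e^(3t)cos(3t), q(t) = c_1e^(3t)cos(3t) + c_2e^(3t)sin(3t)

Coefficient matrix A = [[12, 30], [-3, -6]].
Characteristic polynomial det(A - λI) = λ^2 - 6λ + 18 = 0.
Eigenvalues λ = 3 ± 3i (complex conjugate pair).
For λ=3+3i: an eigenvector is (-3,1) - i(1,0) = (-3 - i, 1).
A real fundamental pair from Re and Im of e^((3+3i)t)v: X_1 = e^(3t)(cos(3t)·(-3,1) + sin(3t)·(1,0)), X_2 = e^(3t)(sin(3t)·(-3,1) - cos(3t)·(1,0)).
General solution: c_1X_1 + c_2X_2.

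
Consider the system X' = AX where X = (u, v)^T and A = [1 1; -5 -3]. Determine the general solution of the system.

u(t) = -K_1e^(-t)cos(t) - K_2e^(-t)sin(t), v(t) = K_1e^(-t)sin(t) + 2K_1e^(-t)cos(t) + 2K_2e^(-t)sin(t) - K_2e^(-t)cos(t)

Coefficient matrix A = [[1, 1], [-5, -3]].
Characteristic polynomial det(A - λI) = λ^2 + 2λ + 2 = 0.
Eigenvalues λ = -1 ± i (complex conjugate pair).
For λ=-1+i: an eigenvector is (-1,2) - i(0,1) = (-1, 2 - i).
A real fundamental pair from Re and Im of e^((-1+i)t)v: X_1 = e^(-t)(cos(t)·(-1,2) + sin(t)·(0,1)), X_2 = e^(-t)(sin(t)·(-1,2) - cos(t)·(0,1)).
General solution: K_1X_1 + K_2X_2.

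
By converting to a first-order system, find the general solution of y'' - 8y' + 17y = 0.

Let x_1 = y, x_2 = y'. Then x_1' = x_2 and x_2' = -17x_1 + 8x_2.
A = [[0,1],[-17,8]]; det(A-λI) = λ^2 - 8λ + 17.
Eigenvalues λ = 4 ± i.

y(t) = C_1e^(4t)cos(t) + C_2e^(4t)sin(t)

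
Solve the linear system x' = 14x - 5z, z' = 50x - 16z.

x(t) = c_1e^(-t)cos(5t) + c_2e^(-t)sin(5t), z(t) = c_1e^(-t)sin(5t) + 3c_1e^(-t)cos(5t) + 3c_2e^(-t)sin(5t) - c_2e^(-t)cos(5t)

Coefficient matrix A = [[14, -5], [50, -16]].
Characteristic polynomial det(A - λI) = λ^2 + 2λ + 26 = 0.
Eigenvalues λ = -1 ± 5i (complex conjugate pair).
For λ=-1+5i: an eigenvector is (1,3) - i(0,1) = (1, 3 - i).
A real fundamental pair from Re and Im of e^((-1+5i)t)v: X_1 = e^(-t)(cos(5t)·(1,3) + sin(5t)·(0,1)), X_2 = e^(-t)(sin(5t)·(1,3) - cos(5t)·(0,1)).
General solution: c_1X_1 + c_2X_2.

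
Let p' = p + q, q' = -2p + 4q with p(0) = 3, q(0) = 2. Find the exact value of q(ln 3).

A = [[1,1],[-2,4]]; eigenvalues λ = 2, 3.
Eigenvectors: (-1,-1) for λ=2, (1,2) for λ=3.
From the initial condition, c_1 = -4, c_2 = -1.
q(ln 3) = (-4)(3^2)(-1) + (-1)(3^3)(2) = -18.

-18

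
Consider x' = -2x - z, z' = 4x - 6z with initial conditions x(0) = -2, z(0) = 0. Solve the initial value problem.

x(t) = -4te^(-4t) - 2e^(-4t), z(t) = -8te^(-4t)

Coefficient matrix A = [[-2, -1], [4, -6]].
Characteristic polynomial det(A - λI) = λ^2 + 8λ + 16 = 0.
Single eigenvalue λ = -4 with algebraic multiplicity 2.
Eigenvector v = (1,2); generalized eigenvector w with (A-λI)w=v is (0,-1).
General solution: e^(-4t)[C_1·v + C_2·(t·v + w)].
Applying x(0)=-2, z(0)=0 gives C_1=-2, C_2=-4.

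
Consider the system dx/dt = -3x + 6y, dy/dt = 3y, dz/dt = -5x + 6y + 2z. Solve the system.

x(t) = K_2e^(3t) + K_3e^(-3t), y(t) = K_2e^(3t), z(t) = -K_1e^(2t) + K_2e^(3t) + K_3e^(-3t)

Coefficient matrix A = [[-3, 6, 0], [0, 3, 0], [-5, 6, 2]].
det(A - λI) = 0 gives eigenvalues λ = 2, 3, -3.
For λ=2: eigenvector (0,0,-1).
For λ=3: eigenvector (1,1,1).
For λ=-3: eigenvector (1,0,1).
General solution: K_1e^(2t)(0,0,-1) + K_2e^(3t)(1,1,1) + K_3e^(-3t)(1,0,1).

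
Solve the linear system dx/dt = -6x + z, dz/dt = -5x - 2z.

Coefficient matrix A = [[-6, 1], [-5, -2]].
Characteristic polynomial det(A - λI) = λ^2 + 8λ + 17 = 0.
Eigenvalues λ = -4 ± i (complex conjugate pair).
For λ=-4+i: an eigenvector is (1,2) - i(0,-1) = (1, 2 + i).
A real fundamental pair from Re and Im of e^((-4+i)t)v: X_1 = e^(-4t)(cos(t)·(1,2) + sin(t)·(0,-1)), X_2 = e^(-4t)(sin(t)·(1,2) - cos(t)·(0,-1)).
General solution: K_1X_1 + K_2X_2.

x(t) = K_1e^(-4t)cos(t) + K_2e^(-4t)sin(t), z(t) = -K_1e^(-4t)sin(t) + 2K_1e^(-4t)cos(t) + 2K_2e^(-4t)sin(t) + K_2e^(-4t)cos(t)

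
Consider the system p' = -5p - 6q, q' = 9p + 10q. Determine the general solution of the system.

Coefficient matrix A = [[-5, -6], [9, 10]].
Characteristic polynomial det(A - λI) = λ^2 - 5λ + 4 = 0.
Eigenvalues λ = 4, 1.
For λ=4: (A-λI) row 1 is [-9, -6], so an eigenvector is (-2, 3).
For λ=1: (A-λI) row 1 is [-6, -6], so an eigenvector is (-1, 1).
General solution: c_1e^(4t)(-2,3) + c_2e^(t)(-1,1).

p(t) = -2c_1e^(4t) - c_2e^(t), q(t) = 3c_1e^(4t) + c_2e^(t)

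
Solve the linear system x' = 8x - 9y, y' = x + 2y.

x(t) = 3K_1e^(5t) + 3K_2te^(5t) - 2K_2e^(5t), y(t) = K_1e^(5t) + K_2te^(5t) - K_2e^(5t)

Coefficient matrix A = [[8, -9], [1, 2]].
Characteristic polynomial det(A - λI) = λ^2 - 10λ + 25 = 0.
Single eigenvalue λ = 5 with algebraic multiplicity 2.
Eigenvector v = (3,1); generalized eigenvector w with (A-λI)w=v is (-2,-1).
General solution: e^(5t)[K_1·v + K_2·(t·v + w)].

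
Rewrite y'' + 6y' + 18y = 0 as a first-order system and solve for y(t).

y(t) = c_1e^(-3t)cos(3t) + c_2e^(-3t)sin(3t)

Let x_1 = y, x_2 = y'. Then x_1' = x_2 and x_2' = -18x_1 - 6x_2.
A = [[0,1],[-18,-6]]; det(A-λI) = λ^2 + 6λ + 18.
Eigenvalues λ = -3 ± 3i.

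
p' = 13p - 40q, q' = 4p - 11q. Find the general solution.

p(t) = C_1e^(t)sin(4t) - 3C_1e^(t)cos(4t) - 3C_2e^(t)sin(4t) - C_2e^(t)cos(4t), q(t) = -C_1e^(t)cos(4t) - C_2e^(t)sin(4t)

Coefficient matrix A = [[13, -40], [4, -11]].
Characteristic polynomial det(A - λI) = λ^2 - 2λ + 17 = 0.
Eigenvalues λ = 1 ± 4i (complex conjugate pair).
For λ=1+4i: an eigenvector is (-3,-1) - i(1,0) = (-3 - i, -1).
A real fundamental pair from Re and Im of e^((1+4i)t)v: X_1 = e^(t)(cos(4t)·(-3,-1) + sin(4t)·(1,0)), X_2 = e^(t)(sin(4t)·(-3,-1) - cos(4t)·(1,0)).
General solution: C_1X_1 + C_2X_2.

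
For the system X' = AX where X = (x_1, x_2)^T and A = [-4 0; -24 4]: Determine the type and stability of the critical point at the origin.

A = [[-4,0],[-24,4]]; det(A-λI) = λ^2 - 16.
λ = -4, 4: opposite signs.

saddle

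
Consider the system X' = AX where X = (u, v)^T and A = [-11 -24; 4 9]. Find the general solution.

u(t) = -3c_1e^(-3t) + 2c_2e^(t), v(t) = c_1e^(-3t) - c_2e^(t)

Coefficient matrix A = [[-11, -24], [4, 9]].
Characteristic polynomial det(A - λI) = λ^2 + 2λ - 3 = 0.
Eigenvalues λ = -3, 1.
For λ=-3: (A-λI) row 1 is [-8, -24], so an eigenvector is (-3, 1).
For λ=1: (A-λI) row 1 is [-12, -24], so an eigenvector is (2, -1).
General solution: c_1e^(-3t)(-3,1) + c_2e^(t)(2,-1).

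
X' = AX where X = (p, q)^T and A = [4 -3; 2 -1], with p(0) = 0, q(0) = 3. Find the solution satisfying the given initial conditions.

Coefficient matrix A = [[4, -3], [2, -1]].
Characteristic polynomial det(A - λI) = λ^2 - 3λ + 2 = 0.
Eigenvalues λ = 2, 1.
For λ=2: (A-λI) row 1 is [2, -3], so an eigenvector is (3, 2).
For λ=1: (A-λI) row 1 is [3, -3], so an eigenvector is (-1, -1).
General solution: C_1e^(2t)(3,2) + C_2e^(t)(-1,-1).
Applying p(0)=0, q(0)=3 gives C_1=-3, C_2=-9.

p(t) = -9e^(2t) + 9e^(t), q(t) = -6e^(2t) + 9e^(t)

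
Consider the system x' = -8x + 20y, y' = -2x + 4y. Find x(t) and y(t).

x(t) = -c_1e^(-2t)sin(2t) - 3c_1e^(-2t)cos(2t) - 3c_2e^(-2t)sin(2t) + c_2e^(-2t)cos(2t), y(t) = -c_1e^(-2t)cos(2t) - c_2e^(-2t)sin(2t)

Coefficient matrix A = [[-8, 20], [-2, 4]].
Characteristic polynomial det(A - λI) = λ^2 + 4λ + 8 = 0.
Eigenvalues λ = -2 ± 2i (complex conjugate pair).
For λ=-2+2i: an eigenvector is (-3,-1) - i(-1,0) = (-3 + i, -1).
A real fundamental pair from Re and Im of e^((-2+2i)t)v: X_1 = e^(-2t)(cos(2t)·(-3,-1) + sin(2t)·(-1,0)), X_2 = e^(-2t)(sin(2t)·(-3,-1) - cos(2t)·(-1,0)).
General solution: c_1X_1 + c_2X_2.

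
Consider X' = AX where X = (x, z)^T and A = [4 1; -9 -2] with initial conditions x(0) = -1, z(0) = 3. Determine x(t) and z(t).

Coefficient matrix A = [[4, 1], [-9, -2]].
Characteristic polynomial det(A - λI) = λ^2 - 2λ + 1 = 0.
Single eigenvalue λ = 1 with algebraic multiplicity 2.
Eigenvector v = (-1,3); generalized eigenvector w with (A-λI)w=v is (0,-1).
General solution: e^(t)[K_1·v + K_2·(t·v + w)].
Applying x(0)=-1, z(0)=3 gives K_1=1, K_2=0.

x(t) = -e^(t), z(t) = 3e^(t)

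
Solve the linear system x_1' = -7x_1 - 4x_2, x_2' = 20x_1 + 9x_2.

Coefficient matrix A = [[-7, -4], [20, 9]].
Characteristic polynomial det(A - λI) = λ^2 - 2λ + 17 = 0.
Eigenvalues λ = 1 ± 4i (complex conjugate pair).
For λ=1+4i: an eigenvector is (0,1) - i(-1,2) = (0 + i, 1 - 2i).
A real fundamental pair from Re and Im of e^((1+4i)t)v: X_1 = e^(t)(cos(4t)·(0,1) + sin(4t)·(-1,2)), X_2 = e^(t)(sin(4t)·(0,1) - cos(4t)·(-1,2)).
General solution: c_1X_1 + c_2X_2.

x_1(t) = -c_1e^(t)sin(4t) + c_2e^(t)cos(4t), x_2(t) = 2c_1e^(t)sin(4t) + c_1e^(t)cos(4t) + c_2e^(t)sin(4t) - 2c_2e^(t)cos(4t)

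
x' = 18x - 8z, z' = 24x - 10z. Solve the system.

x(t) = 2K_1e^(6t) - K_2e^(2t), z(t) = 3K_1e^(6t) - 2K_2e^(2t)

Coefficient matrix A = [[18, -8], [24, -10]].
Characteristic polynomial det(A - λI) = λ^2 - 8λ + 12 = 0.
Eigenvalues λ = 6, 2.
For λ=6: (A-λI) row 1 is [12, -8], so an eigenvector is (2, 3).
For λ=2: (A-λI) row 1 is [16, -8], so an eigenvector is (-1, -2).
General solution: K_1e^(6t)(2,3) + K_2e^(2t)(-1,-2).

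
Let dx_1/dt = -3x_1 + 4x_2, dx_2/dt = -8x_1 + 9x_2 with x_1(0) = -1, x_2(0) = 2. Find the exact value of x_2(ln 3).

1446

A = [[-3,4],[-8,9]]; eigenvalues λ = 1, 5.
Eigenvectors: (1,1) for λ=1, (1,2) for λ=5.
From the initial condition, c_1 = -4, c_2 = 3.
x_2(ln 3) = (-4)(3^1)(1) + (3)(3^5)(2) = 1446.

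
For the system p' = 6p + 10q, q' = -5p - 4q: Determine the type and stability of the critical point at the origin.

A = [[6,10],[-5,-4]]; det(A-λI) = λ^2 - 2λ + 26.
λ = 1 ± 5i: positive real part.

unstable spiral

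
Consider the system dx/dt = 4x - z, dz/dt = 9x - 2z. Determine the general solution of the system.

Coefficient matrix A = [[4, -1], [9, -2]].
Characteristic polynomial det(A - λI) = λ^2 - 2λ + 1 = 0.
Single eigenvalue λ = 1 with algebraic multiplicity 2.
Eigenvector v = (1,3); generalized eigenvector w with (A-λI)w=v is (0,-1).
General solution: e^(t)[c_1·v + c_2·(t·v + w)].

x(t) = c_1e^(t) + c_2te^(t), z(t) = 3c_1e^(t) + 3c_2te^(t) - c_2e^(t)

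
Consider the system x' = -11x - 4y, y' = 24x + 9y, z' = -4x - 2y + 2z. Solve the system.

Coefficient matrix A = [[-11, -4, 0], [24, 9, 0], [-4, -2, 2]].
det(A - λI) = 0 gives eigenvalues λ = -3, 1, 2.
For λ=-3: eigenvector (1,-2,0).
For λ=1: eigenvector (-1,3,2).
For λ=2: eigenvector (0,0,1).
General solution: c_1e^(-3t)(1,-2,0) + c_2e^(t)(-1,3,2) + c_3e^(2t)(0,0,1).

x(t) = c_1e^(-3t) - c_2e^(t), y(t) = -2c_1e^(-3t) + 3c_2e^(t), z(t) = 2c_2e^(t) + c_3e^(2t)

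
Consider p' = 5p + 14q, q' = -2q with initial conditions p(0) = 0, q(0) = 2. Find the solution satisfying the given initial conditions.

Coefficient matrix A = [[5, 14], [0, -2]].
Characteristic polynomial det(A - λI) = λ^2 - 3λ - 10 = 0.
Eigenvalues λ = 5, -2.
For λ=5: (A-λI) row 1 is [0, 14], so an eigenvector is (-1, 0).
For λ=-2: (A-λI) row 1 is [7, 14], so an eigenvector is (-2, 1).
General solution: c_1e^(5t)(-1,0) + c_2e^(-2t)(-2,1).
Applying p(0)=0, q(0)=2 gives c_1=-4, c_2=2.

p(t) = 4e^(5t) - 4e^(-2t), q(t) = 2e^(-2t)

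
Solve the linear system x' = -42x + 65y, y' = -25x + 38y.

x(t) = 3C_1e^(-2t)sin(5t) - 2C_1e^(-2t)cos(5t) - 2C_2e^(-2t)sin(5t) - 3C_2e^(-2t)cos(5t), y(t) = 2C_1e^(-2t)sin(5t) - C_1e^(-2t)cos(5t) - C_2e^(-2t)sin(5t) - 2C_2e^(-2t)cos(5t)

Coefficient matrix A = [[-42, 65], [-25, 38]].
Characteristic polynomial det(A - λI) = λ^2 + 4λ + 29 = 0.
Eigenvalues λ = -2 ± 5i (complex conjugate pair).
For λ=-2+5i: an eigenvector is (-2,-1) - i(3,2) = (-2 - 3i, -1 - 2i).
A real fundamental pair from Re and Im of e^((-2+5i)t)v: X_1 = e^(-2t)(cos(5t)·(-2,-1) + sin(5t)·(3,2)), X_2 = e^(-2t)(sin(5t)·(-2,-1) - cos(5t)·(3,2)).
General solution: C_1X_1 + C_2X_2.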